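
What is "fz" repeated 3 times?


Input string: 'fz'
Operation: repeat 3 times
Concatenation: 'fz' + 'fz' + 'fz'
Result: fzfzfz


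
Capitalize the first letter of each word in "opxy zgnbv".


Input string: 'opxy zgnbv'
Operation: capitalize first letter of each word
Word transformations: 'opxy'->'Opxy', 'zgnbv'->'Zgnbv'
Result: Opxy Zgnbv


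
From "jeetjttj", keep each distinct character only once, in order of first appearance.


Input: 'jeetjttj'
Operation: keep first occurrence of each character
Scan: s[0]='j' new -> keep; s[1]='e' new -> keep; s[2]='e' seen -> skip; s[3]='t' new -> keep; s[4]='j' seen -> skip; s[5]='t' seen -> skip; s[6]='t' seen -> skip; s[7]='j' seen -> skip
Result: jet


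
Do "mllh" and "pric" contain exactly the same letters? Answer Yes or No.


String 1: 'mllh' -> sorted: 'hllm'
String 2: 'pric' -> sorted: 'cipr'
Compare sorted forms: 'hllm' != 'cipr'
Anagram: No


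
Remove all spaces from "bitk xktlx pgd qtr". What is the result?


Input string: 'bitk xktlx pgd qtr'
Operation: remove all spaces
Words: 'bitk', 'xktlx', 'pgd', 'qtr'
Join without spaces: bitkxktlxpgdqtr


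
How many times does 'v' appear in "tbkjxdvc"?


Input string: 'tbkjxdvc'
Target character: 'v'
Scan each position: s[6]='v'
Matches found at indices: 6
Total: 1


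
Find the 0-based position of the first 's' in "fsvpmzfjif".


Input string: 'fsvpmzfjif'
Target: 's'
Scanning left to right: s[0]='f', s[1]='s'
First match at index: 1


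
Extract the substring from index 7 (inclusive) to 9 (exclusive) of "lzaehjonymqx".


Input string: 'lzaehjonymqx'
Operation: slice [7:9]
Extract characters: s[7]='n', s[8]='y'
Result: ny


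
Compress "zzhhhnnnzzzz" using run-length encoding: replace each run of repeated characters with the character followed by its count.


Input: 'zzhhhnnnzzzz'
Operation: identify consecutive runs
Runs: 'zz' -> z2, 'hhh' -> h3, 'nnn' -> n3, 'zzzz' -> z4
Encoded: z2h3n3z4


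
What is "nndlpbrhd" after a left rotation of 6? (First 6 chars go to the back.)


Input: 'nndlpbrhd', shift = 6
Operation: split at index 6 and swap parts
Front part s[0:6] = 'nndlpb'
Back part s[6:] = 'rhd'
Rotated = back + front = 'rhd' + 'nndlpb'
Result: rhdnndlpb


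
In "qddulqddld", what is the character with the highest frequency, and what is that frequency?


Input: 'qddulqddld'
Operation: tally each character
Counts: 'd':5, 'l':2, 'q':2, 'u':1
Maximum: 'd' appears 5 times


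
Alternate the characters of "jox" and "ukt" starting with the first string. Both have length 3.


String 1: 'jox'
String 2: 'ukt'
Operation: alternate characters
Pairs: 'j'+'u', 'o'+'k', 'x'+'t'
Result: juokxt


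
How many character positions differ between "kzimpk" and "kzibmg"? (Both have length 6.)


String 1: 'kzimpk'
String 2: 'kzibmg'
Compare each position: pos 0: 'k'=='k', pos 1: 'z'=='z', pos 2: 'i'=='i', pos 3: 'm'!='b', pos 4: 'p'!='m', pos 5: 'k'!='g'
Differing positions: 3
Hamming distance: 3


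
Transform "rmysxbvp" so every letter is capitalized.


Input string: 'rmysxbvp'
Operation: convert each letter to uppercase
Mapping: 'r'->'R', 'm'->'M', 'y'->'Y', 's'->'S', 'x'->'X', 'b'->'B', 'v'->'V', 'p'->'P'
Result: RMYSXBVP


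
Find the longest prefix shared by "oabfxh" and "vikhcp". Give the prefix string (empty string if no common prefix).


String 1: 'oabfxh'
String 2: 'vikhcp'
Compare position by position:
pos 0: 'o' vs 'v' differ -> stop
Longest common prefix: "" (length 0)


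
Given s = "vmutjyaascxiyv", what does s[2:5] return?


Input string: 'vmutjyaascxiyv'
Operation: slice [2:5]
Extract characters: s[2]='u', s[3]='t', s[4]='j'
Result: utj


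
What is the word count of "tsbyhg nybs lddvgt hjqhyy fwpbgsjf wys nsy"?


Input string: 'tsbyhg nybs lddvgt hjqhyy fwpbgsjf wys nsy'
Operation: split by spaces
Words found: 'tsbyhg', 'nybs', 'lddvgt', 'hjqhyy', 'fwpbgsjf', 'wys', 'nsy'
Word count: 7


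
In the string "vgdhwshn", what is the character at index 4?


Input string: 'vgdhwshn'
Operation: get character at index 4
Index mapping: s[0]='v', s[1]='g', s[2]='d', s[3]='h', s[4]='w'
Result: 'w'


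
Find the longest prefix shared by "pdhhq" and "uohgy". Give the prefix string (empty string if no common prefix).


String 1: 'pdhhq'
String 2: 'uohgy'
Compare position by position:
pos 0: 'p' vs 'u' differ -> stop
Longest common prefix: "" (length 0)


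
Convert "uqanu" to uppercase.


Input string: 'uqanu'
Operation: convert each letter to uppercase
Mapping: 'u'->'U', 'q'->'Q', 'a'->'A', 'n'->'N', 'u'->'U'
Result: UQANU


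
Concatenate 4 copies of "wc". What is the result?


Input string: 'wc'
Operation: repeat 4 times
Concatenation: 'wc' + 'wc' + 'wc' + 'wc'
Result: wcwcwcwc


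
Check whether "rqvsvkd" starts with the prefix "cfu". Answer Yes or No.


Input string: 'rqvsvkd'
Prefix to check: 'cfu'
First 3 characters of input: 'rqv'
Match: False
Result: No


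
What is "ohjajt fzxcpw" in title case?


Input string: 'ohjajt fzxcpw'
Operation: capitalize first letter of each word
Word transformations: 'ohjajt'->'Ohjajt', 'fzxcpw'->'Fzxcpw'
Result: Ohjajt Fzxcpw


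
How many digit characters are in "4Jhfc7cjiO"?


Input string: '4Jhfc7cjiO'
Operation: count digit characters (0-9)
Scan: '4'(digit), 'J', 'h', 'f', 'c', '7'(digit), 'c', 'j', 'i', 'O'
Digits found: 2
Result: 2


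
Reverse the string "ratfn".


Input string: 'ratfn'
Operation: reverse character order
Original order: 'r' -> 'a' -> 't' -> 'f' -> 'n'
Reversed order: 'n' -> 'f' -> 't' -> 'a' -> 'r'
Result: nftar


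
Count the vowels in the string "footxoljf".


Input string: 'footxoljf'
Operation: count vowels (a, e, i, o, u)
Scan: s[0]='f', s[1]='o' (vowel), s[2]='o' (vowel), s[3]='t', s[4]='x', s[5]='o' (vowel), s[6]='l', s[7]='j', s[8]='f'
Vowels found: 3
Result: 3


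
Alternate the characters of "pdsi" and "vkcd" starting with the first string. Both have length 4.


String 1: 'pdsi'
String 2: 'vkcd'
Operation: alternate characters
Pairs: 'p'+'v', 'd'+'k', 's'+'c', 'i'+'d'
Result: pvdkscid


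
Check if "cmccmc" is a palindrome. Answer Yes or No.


Input string: 'cmccmc'
Reversed: 'cmccmc'
Compare pairs: s[0]='c' vs s[5]='c' (match), s[1]='m' vs s[4]='m' (match), s[2]='c' vs s[3]='c' (match)
Palindrome: Yes


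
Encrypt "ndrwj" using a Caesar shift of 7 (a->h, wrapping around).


Input: 'ndrwj', shift = 7
Operation: for each letter, (position + 7) mod 26
Mapping: 'n'(13+7=20)->'u', 'd'(3+7=10)->'k', 'r'(17+7=24)->'y', 'w'(22+7=29, 29 mod 26=3)->'d', 'j'(9+7=16)->'q'
Result: ukydq


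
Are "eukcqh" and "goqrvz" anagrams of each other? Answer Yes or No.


String 1: 'eukcqh' -> sorted: 'cehkqu'
String 2: 'goqrvz' -> sorted: 'goqrvz'
Compare sorted forms: 'cehkqu' != 'goqrvz'
Anagram: No


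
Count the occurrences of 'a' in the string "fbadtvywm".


Input string: 'fbadtvywm'
Target character: 'a'
Scan each position: s[2]='a'
Matches found at indices: 2
Total: 1


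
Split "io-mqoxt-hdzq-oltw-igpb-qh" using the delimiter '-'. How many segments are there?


Input string: 'io-mqoxt-hdzq-oltw-igpb-qh'
Delimiter: '-'
Split result: 'io', 'mqoxt', 'hdzq', 'oltw', 'igpb', 'qh'
Number of parts: 6


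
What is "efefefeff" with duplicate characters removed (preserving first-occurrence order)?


Input: 'efefefeff'
Operation: keep first occurrence of each character
Scan: s[0]='e' new -> keep; s[1]='f' new -> keep; s[2]='e' seen -> skip; s[3]='f' seen -> skip; s[4]='e' seen -> skip; s[5]='f' seen -> skip; s[6]='e' seen -> skip; s[7]='f' seen -> skip; s[8]='f' seen -> skip
Result: ef


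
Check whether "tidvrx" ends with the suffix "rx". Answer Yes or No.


Input string: 'tidvrx'
Suffix to check: 'rx'
Last 2 characters of input: 'rx'
Match: True
Result: Yes


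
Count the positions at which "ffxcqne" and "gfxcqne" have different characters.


String 1: 'ffxcqne'
String 2: 'gfxcqne'
Compare each position: pos 0: 'f'!='g', pos 1: 'f'=='f', pos 2: 'x'=='x', pos 3: 'c'=='c', pos 4: 'q'=='q', pos 5: 'n'=='n', pos 6: 'e'=='e'
Differing positions: 1
Hamming distance: 1


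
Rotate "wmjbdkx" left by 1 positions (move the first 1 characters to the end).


Input: 'wmjbdkx', shift = 1
Operation: split at index 1 and swap parts
Front part s[0:1] = 'w'
Back part s[1:] = 'mjbdkx'
Rotated = back + front = 'mjbdkx' + 'w'
Result: mjbdkxw


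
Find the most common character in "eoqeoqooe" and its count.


Input: 'eoqeoqooe'
Operation: tally each character
Counts: 'e':3, 'o':4, 'q':2
Maximum: 'o' appears 4 times


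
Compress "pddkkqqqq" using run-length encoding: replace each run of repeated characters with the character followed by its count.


Input: 'pddkkqqqq'
Operation: identify consecutive runs
Runs: 'p' -> p1, 'dd' -> d2, 'kk' -> k2, 'qqqq' -> q4
Encoded: p1d2k2q4


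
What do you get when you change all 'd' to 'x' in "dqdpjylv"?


Input string: 'dqdpjylv'
Operation: replace 'd' with 'x'
Positions of 'd': 0, 2
After replacement: xqxpjylv


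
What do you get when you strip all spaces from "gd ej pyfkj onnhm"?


Input string: 'gd ej pyfkj onnhm'
Operation: remove all spaces
Words: 'gd', 'ej', 'pyfkj', 'onnhm'
Join without spaces: gdejpyfkjonnhm


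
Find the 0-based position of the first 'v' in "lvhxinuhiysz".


Input string: 'lvhxinuhiysz'
Target: 'v'
Scanning left to right: s[0]='l', s[1]='v'
First match at index: 1


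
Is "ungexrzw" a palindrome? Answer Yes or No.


Input string: 'ungexrzw'
Reversed: 'wzrxegnu'
Compare pairs: s[0]='u' vs s[7]='w' (mismatch), s[1]='n' vs s[6]='z' (mismatch), s[2]='g' vs s[5]='r' (mismatch), s[3]='e' vs s[4]='x' (mismatch)
Palindrome: No


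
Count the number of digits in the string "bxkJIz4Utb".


Input string: 'bxkJIz4Utb'
Operation: count digit characters (0-9)
Scan: 'b', 'x', 'k', 'J', 'I', 'z', '4'(digit), 'U', 't', 'b'
Digits found: 1
Result: 1


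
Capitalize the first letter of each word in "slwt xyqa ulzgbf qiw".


Input string: 'slwt xyqa ulzgbf qiw'
Operation: capitalize first letter of each word
Word transformations: 'slwt'->'Slwt', 'xyqa'->'Xyqa', 'ulzgbf'->'Ulzgbf', 'qiw'->'Qiw'
Result: Slwt Xyqa Ulzgbf Qiw


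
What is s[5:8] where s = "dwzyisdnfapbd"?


Input string: 'dwzyisdnfapbd'
Operation: slice [5:8]
Extract characters: s[5]='s', s[6]='d', s[7]='n'
Result: sdn


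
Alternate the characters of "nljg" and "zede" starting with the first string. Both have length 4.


String 1: 'nljg'
String 2: 'zede'
Operation: alternate characters
Pairs: 'n'+'z', 'l'+'e', 'j'+'d', 'g'+'e'
Result: nzlejdge


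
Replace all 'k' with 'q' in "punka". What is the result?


Input string: 'punka'
Operation: replace 'k' with 'q'
Positions of 'k': 3
After replacement: punqa


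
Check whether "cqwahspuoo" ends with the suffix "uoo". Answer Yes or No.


Input string: 'cqwahspuoo'
Suffix to check: 'uoo'
Last 3 characters of input: 'uoo'
Match: True
Result: Yes


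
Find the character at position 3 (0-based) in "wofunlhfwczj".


Input string: 'wofunlhfwczj'
Operation: get character at index 3
Index mapping: s[0]='w', s[1]='o', s[2]='f', s[3]='u'
Result: 'u'


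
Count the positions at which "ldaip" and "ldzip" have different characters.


String 1: 'ldaip'
String 2: 'ldzip'
Compare each position: pos 0: 'l'=='l', pos 1: 'd'=='d', pos 2: 'a'!='z', pos 3: 'i'=='i', pos 4: 'p'=='p'
Differing positions: 1
Hamming distance: 1


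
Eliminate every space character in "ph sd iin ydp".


Input string: 'ph sd iin ydp'
Operation: remove all spaces
Words: 'ph', 'sd', 'iin', 'ydp'
Join without spaces: phsdiinydp


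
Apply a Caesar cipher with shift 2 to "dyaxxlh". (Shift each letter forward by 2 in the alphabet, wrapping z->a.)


Input: 'dyaxxlh', shift = 2
Operation: for each letter, (position + 2) mod 26
Mapping: 'd'(3+2=5)->'f', 'y'(24+2=26, 26 mod 26=0)->'a', 'a'(0+2=2)->'c', 'x'(23+2=25)->'z', 'x'(23+2=25)->'z', 'l'(11+2=13)->'n', 'h'(7+2=9)->'j'
Result: faczznj


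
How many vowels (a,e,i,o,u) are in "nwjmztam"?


Input string: 'nwjmztam'
Operation: count vowels (a, e, i, o, u)
Scan: s[0]='n', s[1]='w', s[2]='j', s[3]='m', s[4]='z', s[5]='t', s[6]='a' (vowel), s[7]='m'
Vowels found: 1
Result: 1


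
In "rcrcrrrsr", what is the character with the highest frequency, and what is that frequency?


Input: 'rcrcrrrsr'
Operation: tally each character
Counts: 'c':2, 'r':6, 's':1
Maximum: 'r' appears 6 times


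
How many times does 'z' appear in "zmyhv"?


Input string: 'zmyhv'
Target character: 'z'
Scan each position: s[0]='z'
Matches found at indices: 0
Total: 1


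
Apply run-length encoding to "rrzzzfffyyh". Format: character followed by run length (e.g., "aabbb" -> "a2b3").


Input: 'rrzzzfffyyh'
Operation: identify consecutive runs
Runs: 'rr' -> r2, 'zzz' -> z3, 'fff' -> f3, 'yy' -> y2, 'h' -> h1
Encoded: r2z3f3y2h1


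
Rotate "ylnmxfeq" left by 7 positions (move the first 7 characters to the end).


Input: 'ylnmxfeq', shift = 7
Operation: split at index 7 and swap parts
Front part s[0:7] = 'ylnmxfe'
Back part s[7:] = 'q'
Rotated = back + front = 'q' + 'ylnmxfe'
Result: qylnmxfe


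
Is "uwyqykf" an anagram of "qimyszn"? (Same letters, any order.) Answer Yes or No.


String 1: 'qimyszn' -> sorted: 'imnqsyz'
String 2: 'uwyqykf' -> sorted: 'fkquwyy'
Compare sorted forms: 'imnqsyz' != 'fkquwyy'
Anagram: No


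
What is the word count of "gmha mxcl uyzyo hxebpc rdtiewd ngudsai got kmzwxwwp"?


Input string: 'gmha mxcl uyzyo hxebpc rdtiewd ngudsai got kmzwxwwp'
Operation: split by spaces
Words found: 'gmha', 'mxcl', 'uyzyo', 'hxebpc', 'rdtiewd', 'ngudsai', 'got', 'kmzwxwwp'
Word count: 8


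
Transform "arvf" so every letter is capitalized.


Input string: 'arvf'
Operation: convert each letter to uppercase
Mapping: 'a'->'A', 'r'->'R', 'v'->'V', 'f'->'F'
Result: ARVF


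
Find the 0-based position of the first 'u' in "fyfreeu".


Input string: 'fyfreeu'
Target: 'u'
Scanning left to right: s[0]='f', s[1]='y', s[2]='f', s[3]='r', s[4]='e', s[5]='e', s[6]='u'
First match at index: 6


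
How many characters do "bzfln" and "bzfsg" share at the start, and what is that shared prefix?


String 1: 'bzfln'
String 2: 'bzfsg'
Compare position by position:
pos 0: 'b' vs 'b' match
pos 1: 'z' vs 'z' match
pos 2: 'f' vs 'f' match
pos 3: 'l' vs 's' differ -> stop
Longest common prefix: "bzf" (length 3)


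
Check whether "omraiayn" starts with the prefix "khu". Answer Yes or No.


Input string: 'omraiayn'
Prefix to check: 'khu'
First 3 characters of input: 'omr'
Match: False
Result: No


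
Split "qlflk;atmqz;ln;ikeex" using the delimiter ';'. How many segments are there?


Input string: 'qlflk;atmqz;ln;ikeex'
Delimiter: ';'
Split result: 'qlflk', 'atmqz', 'ln', 'ikeex'
Number of parts: 4


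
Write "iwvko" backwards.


Input string: 'iwvko'
Operation: reverse character order
Original order: 'i' -> 'w' -> 'v' -> 'k' -> 'o'
Reversed order: 'o' -> 'k' -> 'v' -> 'w' -> 'i'
Result: okvwi


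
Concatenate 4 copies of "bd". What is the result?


Input string: 'bd'
Operation: repeat 4 times
Concatenation: 'bd' + 'bd' + 'bd' + 'bd'
Result: bdbdbdbd


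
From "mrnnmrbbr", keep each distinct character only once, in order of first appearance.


Input: 'mrnnmrbbr'
Operation: keep first occurrence of each character
Scan: s[0]='m' new -> keep; s[1]='r' new -> keep; s[2]='n' new -> keep; s[3]='n' seen -> skip; s[4]='m' seen -> skip; s[5]='r' seen -> skip; s[6]='b' new -> keep; s[7]='b' seen -> skip; s[8]='r' seen -> skip
Result: mrnb


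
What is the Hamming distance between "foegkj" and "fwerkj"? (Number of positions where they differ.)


String 1: 'foegkj'
String 2: 'fwerkj'
Compare each position: pos 0: 'f'=='f', pos 1: 'o'!='w', pos 2: 'e'=='e', pos 3: 'g'!='r', pos 4: 'k'=='k', pos 5: 'j'=='j'
Differing positions: 2
Hamming distance: 2


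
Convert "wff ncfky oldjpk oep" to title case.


Input string: 'wff ncfky oldjpk oep'
Operation: capitalize first letter of each word
Word transformations: 'wff'->'Wff', 'ncfky'->'Ncfky', 'oldjpk'->'Oldjpk', 'oep'->'Oep'
Result: Wff Ncfky Oldjpk Oep


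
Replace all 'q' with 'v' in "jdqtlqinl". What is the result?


Input string: 'jdqtlqinl'
Operation: replace 'q' with 'v'
Positions of 'q': 2, 5
After replacement: jdvtlvinl


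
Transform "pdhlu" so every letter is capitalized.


Input string: 'pdhlu'
Operation: convert each letter to uppercase
Mapping: 'p'->'P', 'd'->'D', 'h'->'H', 'l'->'L', 'u'->'U'
Result: PDHLU


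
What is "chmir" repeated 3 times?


Input string: 'chmir'
Operation: repeat 3 times
Concatenation: 'chmir' + 'chmir' + 'chmir'
Result: chmirchmirchmir


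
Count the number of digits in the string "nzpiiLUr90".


Input string: 'nzpiiLUr90'
Operation: count digit characters (0-9)
Scan: 'n', 'z', 'p', 'i', 'i', 'L', 'U', 'r', '9'(digit), '0'(digit)
Digits found: 2
Result: 2


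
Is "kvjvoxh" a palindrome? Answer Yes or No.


Input string: 'kvjvoxh'
Reversed: 'hxovjvk'
Compare pairs: s[0]='k' vs s[6]='h' (mismatch), s[1]='v' vs s[5]='x' (mismatch), s[2]='j' vs s[4]='o' (mismatch)
Palindrome: No


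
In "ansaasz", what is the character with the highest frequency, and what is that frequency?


Input: 'ansaasz'
Operation: tally each character
Counts: 'a':3, 'n':1, 's':2, 'z':1
Maximum: 'a' appears 3 times


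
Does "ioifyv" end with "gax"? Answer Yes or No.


Input string: 'ioifyv'
Suffix to check: 'gax'
Last 3 characters of input: 'fyv'
Match: False
Result: No


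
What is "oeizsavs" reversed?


Input string: 'oeizsavs'
Operation: reverse character order
Original order: 'o' -> 'e' -> 'i' -> 'z' -> 's' -> 'a' -> 'v' -> 's'
Reversed order: 's' -> 'v' -> 'a' -> 's' -> 'z' -> 'i' -> 'e' -> 'o'
Result: svaszieo


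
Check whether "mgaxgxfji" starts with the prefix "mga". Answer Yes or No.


Input string: 'mgaxgxfji'
Prefix to check: 'mga'
First 3 characters of input: 'mga'
Match: True
Result: Yes


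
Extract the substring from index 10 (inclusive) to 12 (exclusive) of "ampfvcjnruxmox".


Input string: 'ampfvcjnruxmox'
Operation: slice [10:12]
Extract characters: s[10]='x', s[11]='m'
Result: xm


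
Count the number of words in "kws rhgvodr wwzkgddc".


Input string: 'kws rhgvodr wwzkgddc'
Operation: split by spaces
Words found: 'kws', 'rhgvodr', 'wwzkgddc'
Word count: 3


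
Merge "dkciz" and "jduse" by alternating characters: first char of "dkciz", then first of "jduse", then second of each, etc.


String 1: 'dkciz'
String 2: 'jduse'
Operation: alternate characters
Pairs: 'd'+'j', 'k'+'d', 'c'+'u', 'i'+'s', 'z'+'e'
Result: djkdcuisze


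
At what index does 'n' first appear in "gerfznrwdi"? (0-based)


Input string: 'gerfznrwdi'
Target: 'n'
Scanning left to right: s[0]='g', s[1]='e', s[2]='r', s[3]='f', s[4]='z', s[5]='n'
First match at index: 5


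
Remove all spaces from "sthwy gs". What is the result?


Input string: 'sthwy gs'
Operation: remove all spaces
Words: 'sthwy', 'gs'
Join without spaces: sthwygs


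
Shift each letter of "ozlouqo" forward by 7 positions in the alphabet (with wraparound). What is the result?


Input: 'ozlouqo', shift = 7
Operation: for each letter, (position + 7) mod 26
Mapping: 'o'(14+7=21)->'v', 'z'(25+7=32, 32 mod 26=6)->'g', 'l'(11+7=18)->'s', 'o'(14+7=21)->'v', 'u'(20+7=27, 27 mod 26=1)->'b', 'q'(16+7=23)->'x', 'o'(14+7=21)->'v'
Result: vgsvbxv


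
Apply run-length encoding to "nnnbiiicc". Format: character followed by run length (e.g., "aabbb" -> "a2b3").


Input: 'nnnbiiicc'
Operation: identify consecutive runs
Runs: 'nnn' -> n3, 'b' -> b1, 'iii' -> i3, 'cc' -> c2
Encoded: n3b1i3c2


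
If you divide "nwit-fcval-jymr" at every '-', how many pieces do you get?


Input string: 'nwit-fcval-jymr'
Delimiter: '-'
Split result: 'nwit', 'fcval', 'jymr'
Number of parts: 3


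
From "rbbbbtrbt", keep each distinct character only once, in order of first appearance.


Input: 'rbbbbtrbt'
Operation: keep first occurrence of each character
Scan: s[0]='r' new -> keep; s[1]='b' new -> keep; s[2]='b' seen -> skip; s[3]='b' seen -> skip; s[4]='b' seen -> skip; s[5]='t' new -> keep; s[6]='r' seen -> skip; s[7]='b' seen -> skip; s[8]='t' seen -> skip
Result: rbt


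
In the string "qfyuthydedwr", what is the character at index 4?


Input string: 'qfyuthydedwr'
Operation: get character at index 4
Index mapping: s[0]='q', s[1]='f', s[2]='y', s[3]='u', s[4]='t'
Result: 't'


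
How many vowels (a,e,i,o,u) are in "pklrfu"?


Input string: 'pklrfu'
Operation: count vowels (a, e, i, o, u)
Scan: s[0]='p', s[1]='k', s[2]='l', s[3]='r', s[4]='f', s[5]='u' (vowel)
Vowels found: 1
Result: 1


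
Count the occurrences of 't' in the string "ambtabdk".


Input string: 'ambtabdk'
Target character: 't'
Scan each position: s[3]='t'
Matches found at indices: 3
Total: 1


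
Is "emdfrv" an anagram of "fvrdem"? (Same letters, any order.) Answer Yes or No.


String 1: 'fvrdem' -> sorted: 'defmrv'
String 2: 'emdfrv' -> sorted: 'defmrv'
Compare sorted forms: 'defmrv' == 'defmrv'
Anagram: Yes


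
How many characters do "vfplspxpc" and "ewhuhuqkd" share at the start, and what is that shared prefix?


String 1: 'vfplspxpc'
String 2: 'ewhuhuqkd'
Compare position by position:
pos 0: 'v' vs 'e' differ -> stop
Longest common prefix: "" (length 0)


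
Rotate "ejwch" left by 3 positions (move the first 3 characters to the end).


Input: 'ejwch', shift = 3
Operation: split at index 3 and swap parts
Front part s[0:3] = 'ejw'
Back part s[3:] = 'ch'
Rotated = back + front = 'ch' + 'ejw'
Result: chejw


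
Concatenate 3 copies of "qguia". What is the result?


Input string: 'qguia'
Operation: repeat 3 times
Concatenation: 'qguia' + 'qguia' + 'qguia'
Result: qguiaqguiaqguia


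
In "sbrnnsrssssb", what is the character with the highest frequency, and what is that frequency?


Input: 'sbrnnsrssssb'
Operation: tally each character
Counts: 'b':2, 'n':2, 'r':2, 's':6
Maximum: 's' appears 6 times


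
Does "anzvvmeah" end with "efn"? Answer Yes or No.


Input string: 'anzvvmeah'
Suffix to check: 'efn'
Last 3 characters of input: 'eah'
Match: False
Result: No


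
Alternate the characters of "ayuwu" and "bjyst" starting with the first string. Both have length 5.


String 1: 'ayuwu'
String 2: 'bjyst'
Operation: alternate characters
Pairs: 'a'+'b', 'y'+'j', 'u'+'y', 'w'+'s', 'u'+'t'
Result: abyjuywsut


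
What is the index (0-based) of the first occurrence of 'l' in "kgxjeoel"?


Input string: 'kgxjeoel'
Target: 'l'
Scanning left to right: s[0]='k', s[1]='g', s[2]='x', s[3]='j', s[4]='e', s[5]='o', s[6]='e', s[7]='l'
First match at index: 7


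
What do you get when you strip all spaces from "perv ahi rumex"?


Input string: 'perv ahi rumex'
Operation: remove all spaces
Words: 'perv', 'ahi', 'rumex'
Join without spaces: pervahirumex


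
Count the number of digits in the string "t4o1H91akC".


Input string: 't4o1H91akC'
Operation: count digit characters (0-9)
Scan: 't', '4'(digit), 'o', '1'(digit), 'H', '9'(digit), '1'(digit), 'a', 'k', 'C'
Digits found: 4
Result: 4


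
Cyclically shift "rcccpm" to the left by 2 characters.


Input: 'rcccpm', shift = 2
Operation: split at index 2 and swap parts
Front part s[0:2] = 'rc'
Back part s[2:] = 'ccpm'
Rotated = back + front = 'ccpm' + 'rc'
Result: ccpmrc


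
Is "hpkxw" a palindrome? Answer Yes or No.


Input string: 'hpkxw'
Reversed: 'wxkph'
Compare pairs: s[0]='h' vs s[4]='w' (mismatch), s[1]='p' vs s[3]='x' (mismatch)
Palindrome: No


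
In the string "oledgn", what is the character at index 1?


Input string: 'oledgn'
Operation: get character at index 1
Index mapping: s[0]='o', s[1]='l'
Result: 'l'


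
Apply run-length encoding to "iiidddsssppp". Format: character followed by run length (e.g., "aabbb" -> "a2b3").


Input: 'iiidddsssppp'
Operation: identify consecutive runs
Runs: 'iii' -> i3, 'ddd' -> d3, 'sss' -> s3, 'ppp' -> p3
Encoded: i3d3s3p3


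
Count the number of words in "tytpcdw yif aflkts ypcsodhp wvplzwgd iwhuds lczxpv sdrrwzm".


Input string: 'tytpcdw yif aflkts ypcsodhp wvplzwgd iwhuds lczxpv sdrrwzm'
Operation: split by spaces
Words found: 'tytpcdw', 'yif', 'aflkts', 'ypcsodhp', 'wvplzwgd', 'iwhuds', 'lczxpv', 'sdrrwzm'
Word count: 8


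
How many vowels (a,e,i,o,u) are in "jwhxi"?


Input string: 'jwhxi'
Operation: count vowels (a, e, i, o, u)
Scan: s[0]='j', s[1]='w', s[2]='h', s[3]='x', s[4]='i' (vowel)
Vowels found: 1
Result: 1


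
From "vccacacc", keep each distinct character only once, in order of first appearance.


Input: 'vccacacc'
Operation: keep first occurrence of each character
Scan: s[0]='v' new -> keep; s[1]='c' new -> keep; s[2]='c' seen -> skip; s[3]='a' new -> keep; s[4]='c' seen -> skip; s[5]='a' seen -> skip; s[6]='c' seen -> skip; s[7]='c' seen -> skip
Result: vca


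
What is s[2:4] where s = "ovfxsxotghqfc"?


Input string: 'ovfxsxotghqfc'
Operation: slice [2:4]
Extract characters: s[2]='f', s[3]='x'
Result: fx


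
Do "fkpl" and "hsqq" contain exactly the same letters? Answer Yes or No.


String 1: 'fkpl' -> sorted: 'fklp'
String 2: 'hsqq' -> sorted: 'hqqs'
Compare sorted forms: 'fklp' != 'hqqs'
Anagram: No


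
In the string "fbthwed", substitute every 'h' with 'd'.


Input string: 'fbthwed'
Operation: replace 'h' with 'd'
Positions of 'h': 3
After replacement: fbtdwed


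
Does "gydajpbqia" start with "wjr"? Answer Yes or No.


Input string: 'gydajpbqia'
Prefix to check: 'wjr'
First 3 characters of input: 'gyd'
Match: False
Result: No


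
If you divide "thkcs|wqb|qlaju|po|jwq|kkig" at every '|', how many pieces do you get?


Input string: 'thkcs|wqb|qlaju|po|jwq|kkig'
Delimiter: '|'
Split result: 'thkcs', 'wqb', 'qlaju', 'po', 'jwq', 'kkig'
Number of parts: 6


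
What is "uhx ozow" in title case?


Input string: 'uhx ozow'
Operation: capitalize first letter of each word
Word transformations: 'uhx'->'Uhx', 'ozow'->'Ozow'
Result: Uhx Ozow


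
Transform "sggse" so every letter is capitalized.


Input string: 'sggse'
Operation: convert each letter to uppercase
Mapping: 's'->'S', 'g'->'G', 'g'->'G', 's'->'S', 'e'->'E'
Result: SGGSE


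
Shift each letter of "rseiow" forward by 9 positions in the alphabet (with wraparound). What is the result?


Input: 'rseiow', shift = 9
Operation: for each letter, (position + 9) mod 26
Mapping: 'r'(17+9=26, 26 mod 26=0)->'a', 's'(18+9=27, 27 mod 26=1)->'b', 'e'(4+9=13)->'n', 'i'(8+9=17)->'r', 'o'(14+9=23)->'x', 'w'(22+9=31, 31 mod 26=5)->'f'
Result: abnrxf


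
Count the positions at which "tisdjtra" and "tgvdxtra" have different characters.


String 1: 'tisdjtra'
String 2: 'tgvdxtra'
Compare each position: pos 0: 't'=='t', pos 1: 'i'!='g', pos 2: 's'!='v', pos 3: 'd'=='d', pos 4: 'j'!='x', pos 5: 't'=='t', pos 6: 'r'=='r', pos 7: 'a'=='a'
Differing positions: 3
Hamming distance: 3


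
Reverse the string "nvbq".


Input string: 'nvbq'
Operation: reverse character order
Original order: 'n' -> 'v' -> 'b' -> 'q'
Reversed order: 'q' -> 'b' -> 'v' -> 'n'
Result: qbvn


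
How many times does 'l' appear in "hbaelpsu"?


Input string: 'hbaelpsu'
Target character: 'l'
Scan each position: s[4]='l'
Matches found at indices: 4
Total: 1


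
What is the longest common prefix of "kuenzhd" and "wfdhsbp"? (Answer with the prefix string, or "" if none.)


String 1: 'kuenzhd'
String 2: 'wfdhsbp'
Compare position by position:
pos 0: 'k' vs 'w' differ -> stop
Longest common prefix: "" (length 0)


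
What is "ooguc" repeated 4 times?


Input string: 'ooguc'
Operation: repeat 4 times
Concatenation: 'ooguc' + 'ooguc' + 'ooguc' + 'ooguc'
Result: oogucoogucoogucooguc


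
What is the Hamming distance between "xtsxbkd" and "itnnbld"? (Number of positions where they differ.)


String 1: 'xtsxbkd'
String 2: 'itnnbld'
Compare each position: pos 0: 'x'!='i', pos 1: 't'=='t', pos 2: 's'!='n', pos 3: 'x'!='n', pos 4: 'b'=='b', pos 5: 'k'!='l', pos 6: 'd'=='d'
Differing positions: 4
Hamming distance: 4


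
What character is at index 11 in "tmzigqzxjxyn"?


Input string: 'tmzigqzxjxyn'
Operation: get character at index 11
Index mapping: s[0]='t', s[1]='m', s[2]='z', s[3]='i', s[4]='g', s[5]='q', s[6]='z', s[7]='x', s[8]='j', s[9]='x', s[10]='y', s[11]='n'
Result: 'n'


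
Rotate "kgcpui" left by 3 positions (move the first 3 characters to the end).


Input: 'kgcpui', shift = 3
Operation: split at index 3 and swap parts
Front part s[0:3] = 'kgc'
Back part s[3:] = 'pui'
Rotated = back + front = 'pui' + 'kgc'
Result: puikgc


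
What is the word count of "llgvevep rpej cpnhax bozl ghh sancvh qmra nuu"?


Input string: 'llgvevep rpej cpnhax bozl ghh sancvh qmra nuu'
Operation: split by spaces
Words found: 'llgvevep', 'rpej', 'cpnhax', 'bozl', 'ghh', 'sancvh', 'qmra', 'nuu'
Word count: 8


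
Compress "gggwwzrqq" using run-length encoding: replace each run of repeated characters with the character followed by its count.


Input: 'gggwwzrqq'
Operation: identify consecutive runs
Runs: 'ggg' -> g3, 'ww' -> w2, 'z' -> z1, 'r' -> r1, 'qq' -> q2
Encoded: g3w2z1r1q2


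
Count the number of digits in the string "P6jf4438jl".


Input string: 'P6jf4438jl'
Operation: count digit characters (0-9)
Scan: 'P', '6'(digit), 'j', 'f', '4'(digit), '4'(digit), '3'(digit), '8'(digit), 'j', 'l'
Digits found: 5
Result: 5


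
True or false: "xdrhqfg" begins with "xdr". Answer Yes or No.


Input string: 'xdrhqfg'
Prefix to check: 'xdr'
First 3 characters of input: 'xdr'
Match: True
Result: Yes


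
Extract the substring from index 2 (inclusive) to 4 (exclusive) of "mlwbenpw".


Input string: 'mlwbenpw'
Operation: slice [2:4]
Extract characters: s[2]='w', s[3]='b'
Result: wb


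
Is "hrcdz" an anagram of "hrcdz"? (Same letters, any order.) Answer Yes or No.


String 1: 'hrcdz' -> sorted: 'cdhrz'
String 2: 'hrcdz' -> sorted: 'cdhrz'
Compare sorted forms: 'cdhrz' == 'cdhrz'
Anagram: Yes


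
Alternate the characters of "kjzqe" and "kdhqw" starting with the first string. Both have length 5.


String 1: 'kjzqe'
String 2: 'kdhqw'
Operation: alternate characters
Pairs: 'k'+'k', 'j'+'d', 'z'+'h', 'q'+'q', 'e'+'w'
Result: kkjdzhqqew


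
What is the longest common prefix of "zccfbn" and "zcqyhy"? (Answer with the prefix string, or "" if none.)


String 1: 'zccfbn'
String 2: 'zcqyhy'
Compare position by position:
pos 0: 'z' vs 'z' match
pos 1: 'c' vs 'c' match
pos 2: 'c' vs 'q' differ -> stop
Longest common prefix: "zc" (length 2)


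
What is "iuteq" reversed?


Input string: 'iuteq'
Operation: reverse character order
Original order: 'i' -> 'u' -> 't' -> 'e' -> 'q'
Reversed order: 'q' -> 'e' -> 't' -> 'u' -> 'i'
Result: qetui


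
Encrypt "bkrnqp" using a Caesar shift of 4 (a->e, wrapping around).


Input: 'bkrnqp', shift = 4
Operation: for each letter, (position + 4) mod 26
Mapping: 'b'(1+4=5)->'f', 'k'(10+4=14)->'o', 'r'(17+4=21)->'v', 'n'(13+4=17)->'r', 'q'(16+4=20)->'u', 'p'(15+4=19)->'t'
Result: fovrut


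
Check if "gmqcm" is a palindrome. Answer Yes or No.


Input string: 'gmqcm'
Reversed: 'mcqmg'
Compare pairs: s[0]='g' vs s[4]='m' (mismatch), s[1]='m' vs s[3]='c' (mismatch)
Palindrome: No


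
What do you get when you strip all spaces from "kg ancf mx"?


Input string: 'kg ancf mx'
Operation: remove all spaces
Words: 'kg', 'ancf', 'mx'
Join without spaces: kgancfmx


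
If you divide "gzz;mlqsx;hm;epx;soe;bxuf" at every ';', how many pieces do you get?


Input string: 'gzz;mlqsx;hm;epx;soe;bxuf'
Delimiter: ';'
Split result: 'gzz', 'mlqsx', 'hm', 'epx', 'soe', 'bxuf'
Number of parts: 6


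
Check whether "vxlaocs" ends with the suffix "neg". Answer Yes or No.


Input string: 'vxlaocs'
Suffix to check: 'neg'
Last 3 characters of input: 'ocs'
Match: False
Result: No


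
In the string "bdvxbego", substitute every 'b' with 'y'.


Input string: 'bdvxbego'
Operation: replace 'b' with 'y'
Positions of 'b': 0, 4
After replacement: ydvxyego


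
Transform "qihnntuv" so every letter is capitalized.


Input string: 'qihnntuv'
Operation: convert each letter to uppercase
Mapping: 'q'->'Q', 'i'->'I', 'h'->'H', 'n'->'N', 'n'->'N', 't'->'T', 'u'->'U', 'v'->'V'
Result: QIHNNTUV


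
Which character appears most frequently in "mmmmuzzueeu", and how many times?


Input: 'mmmmuzzueeu'
Operation: tally each character
Counts: 'e':2, 'm':4, 'u':3, 'z':2
Maximum: 'm' appears 4 times


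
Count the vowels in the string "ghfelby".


Input string: 'ghfelby'
Operation: count vowels (a, e, i, o, u)
Scan: s[0]='g', s[1]='h', s[2]='f', s[3]='e' (vowel), s[4]='l', s[5]='b', s[6]='y'
Vowels found: 1
Result: 1


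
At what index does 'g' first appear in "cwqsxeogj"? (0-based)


Input string: 'cwqsxeogj'
Target: 'g'
Scanning left to right: s[0]='c', s[1]='w', s[2]='q', s[3]='s', s[4]='x', s[5]='e', s[6]='o', s[7]='g'
First match at index: 7


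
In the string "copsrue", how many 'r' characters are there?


Input string: 'copsrue'
Target character: 'r'
Scan each position: s[4]='r'
Matches found at indices: 4
Total: 1


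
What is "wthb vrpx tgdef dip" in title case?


Input string: 'wthb vrpx tgdef dip'
Operation: capitalize first letter of each word
Word transformations: 'wthb'->'Wthb', 'vrpx'->'Vrpx', 'tgdef'->'Tgdef', 'dip'->'Dip'
Result: Wthb Vrpx Tgdef Dip


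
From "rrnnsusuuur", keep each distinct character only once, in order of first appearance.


Input: 'rrnnsusuuur'
Operation: keep first occurrence of each character
Scan: s[0]='r' new -> keep; s[1]='r' seen -> skip; s[2]='n' new -> keep; s[3]='n' seen -> skip; s[4]='s' new -> keep; s[5]='u' new -> keep; s[6]='s' seen -> skip; s[7]='u' seen -> skip; s[8]='u' seen -> skip; s[9]='u' seen -> skip; s[10]='r' seen -> skip
Result: rnsu


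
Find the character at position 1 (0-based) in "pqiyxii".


Input string: 'pqiyxii'
Operation: get character at index 1
Index mapping: s[0]='p', s[1]='q'
Result: 'q'


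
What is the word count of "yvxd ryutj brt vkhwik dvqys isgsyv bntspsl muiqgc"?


Input string: 'yvxd ryutj brt vkhwik dvqys isgsyv bntspsl muiqgc'
Operation: split by spaces
Words found: 'yvxd', 'ryutj', 'brt', 'vkhwik', 'dvqys', 'isgsyv', 'bntspsl', 'muiqgc'
Word count: 8


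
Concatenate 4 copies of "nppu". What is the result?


Input string: 'nppu'
Operation: repeat 4 times
Concatenation: 'nppu' + 'nppu' + 'nppu' + 'nppu'
Result: nppunppunppunppu


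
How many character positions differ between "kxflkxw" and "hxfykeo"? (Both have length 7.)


String 1: 'kxflkxw'
String 2: 'hxfykeo'
Compare each position: pos 0: 'k'!='h', pos 1: 'x'=='x', pos 2: 'f'=='f', pos 3: 'l'!='y', pos 4: 'k'=='k', pos 5: 'x'!='e', pos 6: 'w'!='o'
Differing positions: 4
Hamming distance: 4


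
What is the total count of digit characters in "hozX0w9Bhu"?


Input string: 'hozX0w9Bhu'
Operation: count digit characters (0-9)
Scan: 'h', 'o', 'z', 'X', '0'(digit), 'w', '9'(digit), 'B', 'h', 'u'
Digits found: 2
Result: 2


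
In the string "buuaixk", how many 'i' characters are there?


Input string: 'buuaixk'
Target character: 'i'
Scan each position: s[4]='i'
Matches found at indices: 4
Total: 1


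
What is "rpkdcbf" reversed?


Input string: 'rpkdcbf'
Operation: reverse character order
Original order: 'r' -> 'p' -> 'k' -> 'd' -> 'c' -> 'b' -> 'f'
Reversed order: 'f' -> 'b' -> 'c' -> 'd' -> 'k' -> 'p' -> 'r'
Result: fbcdkpr


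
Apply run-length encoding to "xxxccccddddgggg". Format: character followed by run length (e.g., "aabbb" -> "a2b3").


Input: 'xxxccccddddgggg'
Operation: identify consecutive runs
Runs: 'xxx' -> x3, 'cccc' -> c4, 'dddd' -> d4, 'gggg' -> g4
Encoded: x3c4d4g4


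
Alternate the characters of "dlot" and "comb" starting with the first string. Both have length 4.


String 1: 'dlot'
String 2: 'comb'
Operation: alternate characters
Pairs: 'd'+'c', 'l'+'o', 'o'+'m', 't'+'b'
Result: dcloomtb


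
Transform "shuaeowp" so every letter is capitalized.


Input string: 'shuaeowp'
Operation: convert each letter to uppercase
Mapping: 's'->'S', 'h'->'H', 'u'->'U', 'a'->'A', 'e'->'E', 'o'->'O', 'w'->'W', 'p'->'P'
Result: SHUAEOWP


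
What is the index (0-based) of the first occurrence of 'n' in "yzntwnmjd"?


Input string: 'yzntwnmjd'
Target: 'n'
Scanning left to right: s[0]='y', s[1]='z', s[2]='n'
First match at index: 2


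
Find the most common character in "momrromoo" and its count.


Input: 'momrromoo'
Operation: tally each character
Counts: 'm':3, 'o':4, 'r':2
Maximum: 'o' appears 4 times


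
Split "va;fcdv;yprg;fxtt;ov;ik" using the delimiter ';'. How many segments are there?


Input string: 'va;fcdv;yprg;fxtt;ov;ik'
Delimiter: ';'
Split result: 'va', 'fcdv', 'yprg', 'fxtt', 'ov', 'ik'
Number of parts: 6


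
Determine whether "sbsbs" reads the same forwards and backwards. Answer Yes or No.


Input string: 'sbsbs'
Reversed: 'sbsbs'
Compare pairs: s[0]='s' vs s[4]='s' (match), s[1]='b' vs s[3]='b' (match)
Palindrome: Yes


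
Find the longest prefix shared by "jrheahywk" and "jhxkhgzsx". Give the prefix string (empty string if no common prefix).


String 1: 'jrheahywk'
String 2: 'jhxkhgzsx'
Compare position by position:
pos 0: 'j' vs 'j' match
pos 1: 'r' vs 'h' differ -> stop
Longest common prefix: "j" (length 1)


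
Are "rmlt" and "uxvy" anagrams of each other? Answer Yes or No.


String 1: 'rmlt' -> sorted: 'lmrt'
String 2: 'uxvy' -> sorted: 'uvxy'
Compare sorted forms: 'lmrt' != 'uvxy'
Anagram: No


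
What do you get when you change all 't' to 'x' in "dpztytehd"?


Input string: 'dpztytehd'
Operation: replace 't' with 'x'
Positions of 't': 3, 5
After replacement: dpzxyxehd


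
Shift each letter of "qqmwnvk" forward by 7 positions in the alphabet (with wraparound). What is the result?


Input: 'qqmwnvk', shift = 7
Operation: for each letter, (position + 7) mod 26
Mapping: 'q'(16+7=23)->'x', 'q'(16+7=23)->'x', 'm'(12+7=19)->'t', 'w'(22+7=29, 29 mod 26=3)->'d', 'n'(13+7=20)->'u', 'v'(21+7=28, 28 mod 26=2)->'c', 'k'(10+7=17)->'r'
Result: xxtducr


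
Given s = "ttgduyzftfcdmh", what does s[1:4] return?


Input string: 'ttgduyzftfcdmh'
Operation: slice [1:4]
Extract characters: s[1]='t', s[2]='g', s[3]='d'
Result: tgd


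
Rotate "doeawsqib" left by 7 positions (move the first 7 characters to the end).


Input: 'doeawsqib', shift = 7
Operation: split at index 7 and swap parts
Front part s[0:7] = 'doeawsq'
Back part s[7:] = 'ib'
Rotated = back + front = 'ib' + 'doeawsq'
Result: ibdoeawsq


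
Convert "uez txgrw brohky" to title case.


Input string: 'uez txgrw brohky'
Operation: capitalize first letter of each word
Word transformations: 'uez'->'Uez', 'txgrw'->'Txgrw', 'brohky'->'Brohky'
Result: Uez Txgrw Brohky


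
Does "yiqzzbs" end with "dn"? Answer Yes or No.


Input string: 'yiqzzbs'
Suffix to check: 'dn'
Last 2 characters of input: 'bs'
Match: False
Result: No


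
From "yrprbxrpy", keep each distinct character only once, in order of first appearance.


Input: 'yrprbxrpy'
Operation: keep first occurrence of each character
Scan: s[0]='y' new -> keep; s[1]='r' new -> keep; s[2]='p' new -> keep; s[3]='r' seen -> skip; s[4]='b' new -> keep; s[5]='x' new -> keep; s[6]='r' seen -> skip; s[7]='p' seen -> skip; s[8]='y' seen -> skip
Result: yrpbx


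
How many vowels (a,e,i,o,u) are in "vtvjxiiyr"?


Input string: 'vtvjxiiyr'
Operation: count vowels (a, e, i, o, u)
Scan: s[0]='v', s[1]='t', s[2]='v', s[3]='j', s[4]='x', s[5]='i' (vowel), s[6]='i' (vowel), s[7]='y', s[8]='r'
Vowels found: 2
Result: 2


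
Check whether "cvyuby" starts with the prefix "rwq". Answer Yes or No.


Input string: 'cvyuby'
Prefix to check: 'rwq'
First 3 characters of input: 'cvy'
Match: False
Result: No
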